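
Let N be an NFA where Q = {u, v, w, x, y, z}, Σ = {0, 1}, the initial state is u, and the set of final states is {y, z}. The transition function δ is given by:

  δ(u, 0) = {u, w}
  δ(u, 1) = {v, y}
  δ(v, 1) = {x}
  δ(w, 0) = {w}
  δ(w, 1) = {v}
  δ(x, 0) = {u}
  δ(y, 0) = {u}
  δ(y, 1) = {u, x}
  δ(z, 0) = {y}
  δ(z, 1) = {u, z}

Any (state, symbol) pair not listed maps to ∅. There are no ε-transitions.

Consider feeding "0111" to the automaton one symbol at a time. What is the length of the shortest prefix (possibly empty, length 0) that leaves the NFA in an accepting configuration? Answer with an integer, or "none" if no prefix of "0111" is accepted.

2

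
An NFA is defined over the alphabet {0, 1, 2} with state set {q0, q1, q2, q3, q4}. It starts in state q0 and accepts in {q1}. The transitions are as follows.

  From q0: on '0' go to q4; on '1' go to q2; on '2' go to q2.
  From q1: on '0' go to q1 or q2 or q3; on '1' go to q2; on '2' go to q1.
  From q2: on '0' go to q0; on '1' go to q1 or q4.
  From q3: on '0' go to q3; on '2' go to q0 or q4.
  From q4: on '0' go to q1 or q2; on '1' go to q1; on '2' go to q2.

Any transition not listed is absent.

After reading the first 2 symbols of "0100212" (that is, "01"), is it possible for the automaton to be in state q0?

No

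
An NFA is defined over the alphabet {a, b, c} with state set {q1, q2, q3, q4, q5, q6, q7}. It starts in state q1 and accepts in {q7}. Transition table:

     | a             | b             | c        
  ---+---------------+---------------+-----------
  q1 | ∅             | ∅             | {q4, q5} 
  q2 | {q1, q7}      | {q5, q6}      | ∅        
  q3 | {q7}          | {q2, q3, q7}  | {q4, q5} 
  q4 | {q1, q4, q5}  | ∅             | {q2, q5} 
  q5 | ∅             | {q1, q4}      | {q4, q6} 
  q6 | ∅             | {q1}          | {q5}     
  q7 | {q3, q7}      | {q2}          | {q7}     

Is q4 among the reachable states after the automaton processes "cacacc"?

Yes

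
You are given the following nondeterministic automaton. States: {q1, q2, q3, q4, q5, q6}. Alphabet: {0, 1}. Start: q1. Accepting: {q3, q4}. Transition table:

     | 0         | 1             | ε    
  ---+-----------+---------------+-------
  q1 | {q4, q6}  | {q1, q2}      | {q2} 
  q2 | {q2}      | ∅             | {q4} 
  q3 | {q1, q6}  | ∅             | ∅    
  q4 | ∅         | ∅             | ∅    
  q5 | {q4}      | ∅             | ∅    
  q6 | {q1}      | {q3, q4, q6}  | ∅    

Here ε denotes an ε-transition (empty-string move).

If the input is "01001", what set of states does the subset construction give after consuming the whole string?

{q1, q2, q3, q4, q6}

Start: ε-closure({q1}) = {q1, q2, q4}.
Read '0': {q1, q2, q4} → {q2, q4, q6}.
Read '1': {q2, q4, q6} → {q3, q4, q6}.
Read '0': {q3, q4, q6} → {q1, q2, q4, q6}.
Read '0': {q1, q2, q4, q6} → {q1, q2, q4, q6}.
Read '1': {q1, q2, q4, q6} → {q1, q2, q3, q4, q6}.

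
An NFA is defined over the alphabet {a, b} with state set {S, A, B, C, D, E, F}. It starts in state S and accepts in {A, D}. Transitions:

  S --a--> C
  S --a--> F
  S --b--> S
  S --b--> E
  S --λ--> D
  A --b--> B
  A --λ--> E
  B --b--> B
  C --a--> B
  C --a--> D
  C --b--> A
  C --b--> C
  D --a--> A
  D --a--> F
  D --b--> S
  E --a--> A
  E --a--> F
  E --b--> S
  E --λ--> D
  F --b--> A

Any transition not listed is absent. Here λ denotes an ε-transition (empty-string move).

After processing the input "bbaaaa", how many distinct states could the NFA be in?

4

Start: ε-closure({S}) = {S, D}.
Read 'b': {S, D} → {S, D, E}.
Read 'b': {S, D, E} → {S, D, E}.
Read 'a': {S, D, E} → {A, C, D, E, F}.
Read 'a': {A, C, D, E, F} → {A, B, D, E, F}.
Read 'a': {A, B, D, E, F} → {A, D, E, F}.
Read 'a': {A, D, E, F} → {A, D, E, F}.
That set has 4 states.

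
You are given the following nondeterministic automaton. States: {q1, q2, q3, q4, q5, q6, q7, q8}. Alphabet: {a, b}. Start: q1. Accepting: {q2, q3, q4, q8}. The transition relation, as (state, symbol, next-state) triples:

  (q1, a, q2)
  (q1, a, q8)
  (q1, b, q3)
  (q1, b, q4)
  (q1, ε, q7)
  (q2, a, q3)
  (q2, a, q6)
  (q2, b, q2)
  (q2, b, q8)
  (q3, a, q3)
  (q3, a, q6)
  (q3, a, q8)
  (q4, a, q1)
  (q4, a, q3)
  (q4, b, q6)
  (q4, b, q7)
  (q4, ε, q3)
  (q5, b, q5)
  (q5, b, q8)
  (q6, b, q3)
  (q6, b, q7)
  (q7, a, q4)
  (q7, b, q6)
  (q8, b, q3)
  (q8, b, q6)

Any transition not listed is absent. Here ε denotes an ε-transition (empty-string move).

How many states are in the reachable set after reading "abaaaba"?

4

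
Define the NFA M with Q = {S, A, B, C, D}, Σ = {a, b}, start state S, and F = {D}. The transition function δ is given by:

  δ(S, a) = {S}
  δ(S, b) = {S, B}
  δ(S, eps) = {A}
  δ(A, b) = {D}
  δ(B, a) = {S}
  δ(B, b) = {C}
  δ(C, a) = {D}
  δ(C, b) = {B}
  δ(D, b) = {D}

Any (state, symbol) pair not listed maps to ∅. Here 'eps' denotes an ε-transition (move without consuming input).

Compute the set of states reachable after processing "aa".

Start: ε-closure({S}) = {S, A}.
Read 'a': {S, A} → {S, A}.
Read 'a': {S, A} → {S, A}.

{S, A}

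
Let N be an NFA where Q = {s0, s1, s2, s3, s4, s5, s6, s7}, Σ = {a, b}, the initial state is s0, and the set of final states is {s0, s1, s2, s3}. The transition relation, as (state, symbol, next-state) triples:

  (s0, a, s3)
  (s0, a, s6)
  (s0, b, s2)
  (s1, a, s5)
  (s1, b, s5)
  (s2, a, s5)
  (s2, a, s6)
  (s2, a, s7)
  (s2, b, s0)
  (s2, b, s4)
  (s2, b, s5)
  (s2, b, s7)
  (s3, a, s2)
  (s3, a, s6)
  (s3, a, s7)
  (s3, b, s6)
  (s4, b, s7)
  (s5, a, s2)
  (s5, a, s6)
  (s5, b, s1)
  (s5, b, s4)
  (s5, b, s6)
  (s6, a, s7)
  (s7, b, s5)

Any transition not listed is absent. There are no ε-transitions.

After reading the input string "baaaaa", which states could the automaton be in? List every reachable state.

{s5, s6, s7}

Start in {s0}.
Read 'b': s0→{s2}; now {s2}.
Read 'a': s2→{s5, s6, s7}; now {s5, s6, s7}.
Read 'a': s5→{s2, s6}, s6→{s7}, s7→∅; now {s2, s6, s7}.
Read 'a': s2→{s5, s6, s7}, s6→{s7}, s7→∅; now {s5, s6, s7}.
Read 'a': s5→{s2, s6}, s6→{s7}, s7→∅; now {s2, s6, s7}.
Read 'a': s2→{s5, s6, s7}, s6→{s7}, s7→∅; now {s5, s6, s7}.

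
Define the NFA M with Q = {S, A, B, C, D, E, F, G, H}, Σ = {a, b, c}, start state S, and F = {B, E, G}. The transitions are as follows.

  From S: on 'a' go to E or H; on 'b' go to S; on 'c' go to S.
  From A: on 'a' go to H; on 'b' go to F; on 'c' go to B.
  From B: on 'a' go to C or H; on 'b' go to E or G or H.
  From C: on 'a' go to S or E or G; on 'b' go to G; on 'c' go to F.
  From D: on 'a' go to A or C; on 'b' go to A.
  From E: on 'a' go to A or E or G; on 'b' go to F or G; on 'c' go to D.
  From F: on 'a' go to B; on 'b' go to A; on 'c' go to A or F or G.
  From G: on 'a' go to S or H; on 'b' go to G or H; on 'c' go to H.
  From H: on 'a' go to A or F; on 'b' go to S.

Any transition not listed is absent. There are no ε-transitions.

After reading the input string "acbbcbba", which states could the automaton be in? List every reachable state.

{S, A, B, E, F, H}

Start in {S}.
Read 'a': {S} → {E, H}.
Read 'c': {E, H} → {D}.
Read 'b': {D} → {A}.
Read 'b': {A} → {F}.
Read 'c': {F} → {A, F, G}.
Read 'b': {A, F, G} → {A, F, G, H}.
Read 'b': {A, F, G, H} → {S, A, F, G, H}.
Read 'a': {S, A, F, G, H} → {S, A, B, E, F, H}.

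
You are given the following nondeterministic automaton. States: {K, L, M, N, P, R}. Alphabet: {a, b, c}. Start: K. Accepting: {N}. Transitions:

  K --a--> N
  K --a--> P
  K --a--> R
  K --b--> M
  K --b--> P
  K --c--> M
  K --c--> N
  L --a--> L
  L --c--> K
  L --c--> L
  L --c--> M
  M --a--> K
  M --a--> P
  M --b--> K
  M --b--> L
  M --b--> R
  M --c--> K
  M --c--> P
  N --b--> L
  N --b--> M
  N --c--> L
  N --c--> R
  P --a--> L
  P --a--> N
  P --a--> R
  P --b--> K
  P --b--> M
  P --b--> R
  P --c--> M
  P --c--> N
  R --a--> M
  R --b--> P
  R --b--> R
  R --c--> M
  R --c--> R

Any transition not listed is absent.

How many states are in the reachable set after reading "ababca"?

6

Start in {K}.
Read 'a': K→{N, P, R}; now {N, P, R}.
Read 'b': N→{L, M}, P→{K, M, R}, R→{P, R}; now {K, L, M, P, R}.
Read 'a': K→{N, P, R}, L→{L}, M→{K, P}, P→{L, N, R}, R→{M}; now {K, L, M, N, P, R}.
Read 'b': K→{M, P}, L→∅, M→{K, L, R}, N→{L, M}, P→{K, M, R}, R→{P, R}; now {K, L, M, P, R}.
Read 'c': K→{M, N}, L→{K, L, M}, M→{K, P}, P→{M, N}, R→{M, R}; now {K, L, M, N, P, R}.
Read 'a': K→{N, P, R}, L→{L}, M→{K, P}, N→∅, P→{L, N, R}, R→{M}; now {K, L, M, N, P, R}.
That set has 6 states.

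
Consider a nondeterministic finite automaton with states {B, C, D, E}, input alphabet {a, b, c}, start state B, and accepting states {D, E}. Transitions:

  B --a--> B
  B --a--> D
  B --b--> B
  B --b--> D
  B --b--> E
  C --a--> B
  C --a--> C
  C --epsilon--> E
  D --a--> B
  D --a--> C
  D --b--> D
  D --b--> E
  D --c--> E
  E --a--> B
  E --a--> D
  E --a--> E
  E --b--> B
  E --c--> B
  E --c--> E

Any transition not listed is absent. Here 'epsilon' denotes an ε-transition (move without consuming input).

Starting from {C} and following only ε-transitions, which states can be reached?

Begin with {C}.
ε-move C → E; add E.

{C, E}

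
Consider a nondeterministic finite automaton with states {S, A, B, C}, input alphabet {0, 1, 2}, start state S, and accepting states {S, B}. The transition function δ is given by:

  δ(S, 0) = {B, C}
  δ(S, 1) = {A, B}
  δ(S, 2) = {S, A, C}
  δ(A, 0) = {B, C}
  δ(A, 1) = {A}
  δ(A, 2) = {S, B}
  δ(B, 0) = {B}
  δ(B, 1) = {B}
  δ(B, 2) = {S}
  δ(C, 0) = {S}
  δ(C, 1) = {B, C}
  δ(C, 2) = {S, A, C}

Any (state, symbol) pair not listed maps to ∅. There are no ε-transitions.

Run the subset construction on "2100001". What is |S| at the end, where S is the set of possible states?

3

Start in {S}.
Read '2': S→{S, A, C}; now {S, A, C}.
Read '1': S→{A, B}, A→{A}, C→{B, C}; now {A, B, C}.
Read '0': A→{B, C}, B→{B}, C→{S}; now {S, B, C}.
Read '0': S→{B, C}, B→{B}, C→{S}; now {S, B, C}.
Read '0': S→{B, C}, B→{B}, C→{S}; now {S, B, C}.
Read '0': S→{B, C}, B→{B}, C→{S}; now {S, B, C}.
Read '1': S→{A, B}, B→{B}, C→{B, C}; now {A, B, C}.
That set has 3 states.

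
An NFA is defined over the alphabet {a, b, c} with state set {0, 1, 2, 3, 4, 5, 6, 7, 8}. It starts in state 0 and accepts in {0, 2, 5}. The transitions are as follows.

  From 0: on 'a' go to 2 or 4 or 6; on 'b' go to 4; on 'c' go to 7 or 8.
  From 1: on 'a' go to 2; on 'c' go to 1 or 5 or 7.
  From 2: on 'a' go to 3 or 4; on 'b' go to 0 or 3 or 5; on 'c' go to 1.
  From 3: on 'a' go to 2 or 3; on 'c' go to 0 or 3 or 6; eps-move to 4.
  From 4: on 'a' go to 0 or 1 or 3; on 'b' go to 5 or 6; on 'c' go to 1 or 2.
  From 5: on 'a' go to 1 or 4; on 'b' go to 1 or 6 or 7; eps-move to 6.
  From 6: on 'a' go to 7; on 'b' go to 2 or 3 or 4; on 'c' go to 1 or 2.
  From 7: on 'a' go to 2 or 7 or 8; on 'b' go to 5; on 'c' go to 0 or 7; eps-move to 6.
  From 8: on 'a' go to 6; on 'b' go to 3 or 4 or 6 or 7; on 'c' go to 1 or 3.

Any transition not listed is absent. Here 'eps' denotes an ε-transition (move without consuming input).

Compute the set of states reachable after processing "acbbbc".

{0, 1, 2, 3, 4, 5, 6, 7, 8}

Start in {0}.
Read 'a': {0} → {2, 4, 6}.
Read 'c': {2, 4, 6} → {1, 2}.
Read 'b': {1, 2} → {0, 3, 4, 5, 6}.
Read 'b': {0, 3, 4, 5, 6} → {1, 2, 3, 4, 5, 6, 7}.
Read 'b': {1, 2, 3, 4, 5, 6, 7} → {0, 1, 2, 3, 4, 5, 6, 7}.
Read 'c': {0, 1, 2, 3, 4, 5, 6, 7} → {0, 1, 2, 3, 4, 5, 6, 7, 8}.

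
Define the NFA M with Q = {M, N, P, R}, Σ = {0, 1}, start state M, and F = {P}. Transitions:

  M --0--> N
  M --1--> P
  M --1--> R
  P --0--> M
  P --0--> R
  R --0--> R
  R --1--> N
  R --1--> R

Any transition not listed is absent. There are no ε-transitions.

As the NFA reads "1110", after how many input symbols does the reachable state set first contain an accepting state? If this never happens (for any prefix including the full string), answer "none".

1

Start in {M}.
Read '1': {M} → {P, R}.
None of the earlier sets intersect F, but {P, R} does.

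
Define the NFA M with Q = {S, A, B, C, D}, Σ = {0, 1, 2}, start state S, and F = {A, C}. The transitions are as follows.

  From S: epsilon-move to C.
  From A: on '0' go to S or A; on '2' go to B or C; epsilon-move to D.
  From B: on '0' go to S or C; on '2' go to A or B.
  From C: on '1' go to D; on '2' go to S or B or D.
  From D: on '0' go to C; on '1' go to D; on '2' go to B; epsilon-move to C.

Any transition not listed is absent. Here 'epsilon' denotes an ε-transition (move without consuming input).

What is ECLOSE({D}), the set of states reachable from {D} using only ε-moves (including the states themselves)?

{C, D}

Begin with {D}.
ε-move D → C; add C.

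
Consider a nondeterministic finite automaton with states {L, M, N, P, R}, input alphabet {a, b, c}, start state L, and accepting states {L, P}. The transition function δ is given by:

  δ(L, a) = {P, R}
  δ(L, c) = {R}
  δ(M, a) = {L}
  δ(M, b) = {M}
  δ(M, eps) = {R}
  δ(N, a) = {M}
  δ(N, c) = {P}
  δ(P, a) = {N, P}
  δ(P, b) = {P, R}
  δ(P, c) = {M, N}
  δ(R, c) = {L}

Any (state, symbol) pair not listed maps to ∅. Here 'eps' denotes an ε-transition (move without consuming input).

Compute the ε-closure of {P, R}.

{P, R}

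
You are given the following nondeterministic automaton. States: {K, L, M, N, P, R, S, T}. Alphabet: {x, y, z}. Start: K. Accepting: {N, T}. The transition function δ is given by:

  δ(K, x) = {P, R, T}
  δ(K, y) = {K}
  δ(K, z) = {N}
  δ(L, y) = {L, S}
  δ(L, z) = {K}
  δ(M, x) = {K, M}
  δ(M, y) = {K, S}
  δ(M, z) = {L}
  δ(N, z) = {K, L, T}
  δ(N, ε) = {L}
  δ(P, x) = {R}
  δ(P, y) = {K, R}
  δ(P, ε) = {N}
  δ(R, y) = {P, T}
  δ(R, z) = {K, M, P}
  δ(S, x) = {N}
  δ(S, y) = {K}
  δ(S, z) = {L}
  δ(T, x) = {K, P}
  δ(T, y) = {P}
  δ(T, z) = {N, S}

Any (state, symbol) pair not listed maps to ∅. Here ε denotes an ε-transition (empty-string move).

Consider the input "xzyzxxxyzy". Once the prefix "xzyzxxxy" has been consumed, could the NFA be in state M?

No

Start in {K}.
Read 'x': {K} → {L, N, P, R, T}.
Read 'z': {L, N, P, R, T} → {K, L, M, N, P, S, T}.
Read 'y': {K, L, M, N, P, S, T} → {K, L, N, P, R, S}.
Read 'z': {K, L, N, P, R, S} → {K, L, M, N, P, T}.
Read 'x': {K, L, M, N, P, T} → {K, L, M, N, P, R, T}.
Read 'x': {K, L, M, N, P, R, T} → {K, L, M, N, P, R, T}.
Read 'x': {K, L, M, N, P, R, T} → {K, L, M, N, P, R, T}.
Read 'y': {K, L, M, N, P, R, T} → {K, L, N, P, R, S, T}.
State M is not in {K, L, N, P, R, S, T}.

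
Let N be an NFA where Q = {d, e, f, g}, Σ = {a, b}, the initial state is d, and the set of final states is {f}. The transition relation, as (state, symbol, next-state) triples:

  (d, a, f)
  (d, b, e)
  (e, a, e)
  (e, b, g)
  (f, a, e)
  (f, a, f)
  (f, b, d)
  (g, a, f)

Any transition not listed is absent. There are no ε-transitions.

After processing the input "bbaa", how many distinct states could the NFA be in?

Start in {d}.
Read 'b': d→{e}; now {e}.
Read 'b': e→{g}; now {g}.
Read 'a': g→{f}; now {f}.
Read 'a': f→{e, f}; now {e, f}.
That set has 2 states.

2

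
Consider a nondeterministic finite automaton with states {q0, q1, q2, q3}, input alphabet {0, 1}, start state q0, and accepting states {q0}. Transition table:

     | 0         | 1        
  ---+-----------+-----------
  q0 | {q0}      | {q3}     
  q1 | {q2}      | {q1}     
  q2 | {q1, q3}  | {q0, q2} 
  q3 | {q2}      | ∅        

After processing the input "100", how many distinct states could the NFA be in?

Start in {q0}.
Read '1': q0→{q3}; now {q3}.
Read '0': q3→{q2}; now {q2}.
Read '0': q2→{q1, q3}; now {q1, q3}.
That set has 2 states.

2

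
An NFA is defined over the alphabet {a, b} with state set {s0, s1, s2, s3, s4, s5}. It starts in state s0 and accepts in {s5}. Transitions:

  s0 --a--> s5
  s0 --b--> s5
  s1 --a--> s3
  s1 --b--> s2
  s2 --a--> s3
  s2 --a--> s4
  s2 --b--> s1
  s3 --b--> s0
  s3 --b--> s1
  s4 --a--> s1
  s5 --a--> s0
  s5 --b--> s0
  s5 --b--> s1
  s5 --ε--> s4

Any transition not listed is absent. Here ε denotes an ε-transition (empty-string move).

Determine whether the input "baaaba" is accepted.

No

Start in {s0}.
Read 'b': {s0} → {s4, s5}.
Read 'a': {s4, s5} → {s0, s1}.
Read 'a': {s0, s1} → {s3, s4, s5}.
Read 'a': {s3, s4, s5} → {s0, s1}.
Read 'b': {s0, s1} → {s2, s4, s5}.
Read 'a': {s2, s4, s5} → {s0, s1, s3, s4}.
The final set {s0, s1, s3, s4} contains no accepting state.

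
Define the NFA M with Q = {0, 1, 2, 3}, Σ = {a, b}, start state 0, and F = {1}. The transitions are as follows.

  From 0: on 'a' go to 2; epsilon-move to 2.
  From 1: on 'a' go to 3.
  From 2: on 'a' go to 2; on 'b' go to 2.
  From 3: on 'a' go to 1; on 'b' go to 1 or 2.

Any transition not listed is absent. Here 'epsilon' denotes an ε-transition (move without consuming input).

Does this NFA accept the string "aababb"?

Start: ε-closure({0}) = {0, 2}.
Read 'a': {0, 2} → {2}.
Read 'a': {2} → {2}.
Read 'b': {2} → {2}.
Read 'a': {2} → {2}.
Read 'b': {2} → {2}.
Read 'b': {2} → {2}.
The final set {2} contains no accepting state.

No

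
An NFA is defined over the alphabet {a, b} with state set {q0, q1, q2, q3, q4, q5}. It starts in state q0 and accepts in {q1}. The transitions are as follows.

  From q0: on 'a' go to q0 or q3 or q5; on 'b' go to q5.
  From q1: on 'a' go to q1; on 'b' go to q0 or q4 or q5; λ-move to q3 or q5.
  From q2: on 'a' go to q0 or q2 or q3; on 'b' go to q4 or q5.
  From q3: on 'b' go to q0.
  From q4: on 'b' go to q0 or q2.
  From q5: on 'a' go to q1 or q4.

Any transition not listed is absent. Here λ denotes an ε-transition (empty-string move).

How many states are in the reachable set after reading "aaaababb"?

Start in {q0}.
Read 'a': {q0} → {q0, q3, q5}.
Read 'a': {q0, q3, q5} → {q0, q1, q3, q4, q5}.
Read 'a': {q0, q1, q3, q4, q5} → {q0, q1, q3, q4, q5}.
Read 'a': {q0, q1, q3, q4, q5} → {q0, q1, q3, q4, q5}.
Read 'b': {q0, q1, q3, q4, q5} → {q0, q2, q4, q5}.
Read 'a': {q0, q2, q4, q5} → {q0, q1, q2, q3, q4, q5}.
Read 'b': {q0, q1, q2, q3, q4, q5} → {q0, q2, q4, q5}.
Read 'b': {q0, q2, q4, q5} → {q0, q2, q4, q5}.
That set has 4 states.

4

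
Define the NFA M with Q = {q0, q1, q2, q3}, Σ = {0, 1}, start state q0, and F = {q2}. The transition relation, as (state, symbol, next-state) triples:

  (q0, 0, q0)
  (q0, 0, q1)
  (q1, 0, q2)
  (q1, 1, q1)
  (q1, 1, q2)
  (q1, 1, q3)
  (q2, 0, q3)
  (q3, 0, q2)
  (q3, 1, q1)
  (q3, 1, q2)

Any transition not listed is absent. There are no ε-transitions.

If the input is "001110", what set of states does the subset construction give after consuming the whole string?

{q2, q3}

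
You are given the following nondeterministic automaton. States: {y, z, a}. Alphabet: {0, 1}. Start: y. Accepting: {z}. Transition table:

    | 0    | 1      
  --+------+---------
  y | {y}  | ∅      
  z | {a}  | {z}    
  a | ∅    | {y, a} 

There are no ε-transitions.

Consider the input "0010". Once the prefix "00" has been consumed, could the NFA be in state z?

Start in {y}.
Read '0': y→{y}; now {y}.
Read '0': y→{y}; now {y}.
State z is not in {y}.

No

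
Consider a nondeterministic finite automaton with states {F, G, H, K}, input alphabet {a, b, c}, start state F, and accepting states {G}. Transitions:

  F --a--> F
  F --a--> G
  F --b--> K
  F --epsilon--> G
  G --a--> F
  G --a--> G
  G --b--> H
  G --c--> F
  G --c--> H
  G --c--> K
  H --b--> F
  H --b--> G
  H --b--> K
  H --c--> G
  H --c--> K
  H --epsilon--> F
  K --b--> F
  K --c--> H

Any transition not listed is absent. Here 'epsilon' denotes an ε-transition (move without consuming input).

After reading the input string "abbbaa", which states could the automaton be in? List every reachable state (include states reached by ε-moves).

{F, G}

Start: ε-closure({F}) = {F, G}.
Read 'a': F→{F, G}, G→{F, G}; now {F, G}.
Read 'b': F→{K}, G→{H}; union {H, K}; ε-closure = {F, G, H, K}.
Read 'b': F→{K}, G→{H}, H→{F, G, K}, K→{F}; now {F, G, H, K}.
Read 'b': F→{K}, G→{H}, H→{F, G, K}, K→{F}; now {F, G, H, K}.
Read 'a': F→{F, G}, G→{F, G}, H→∅, K→∅; now {F, G}.
Read 'a': F→{F, G}, G→{F, G}; now {F, G}.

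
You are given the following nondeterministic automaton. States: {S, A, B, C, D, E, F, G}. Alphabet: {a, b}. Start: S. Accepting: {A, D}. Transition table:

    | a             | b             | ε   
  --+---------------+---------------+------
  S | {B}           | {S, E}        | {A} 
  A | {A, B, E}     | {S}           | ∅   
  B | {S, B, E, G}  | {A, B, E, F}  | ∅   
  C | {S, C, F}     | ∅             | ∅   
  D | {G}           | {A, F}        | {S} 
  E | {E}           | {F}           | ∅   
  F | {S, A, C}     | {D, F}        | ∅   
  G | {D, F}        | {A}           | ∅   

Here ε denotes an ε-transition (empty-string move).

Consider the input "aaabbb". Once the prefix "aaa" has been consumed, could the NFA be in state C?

Start: ε-closure({S}) = {S, A}.
Read 'a': S→{B}, A→{A, B, E}; now {A, B, E}.
Read 'a': A→{A, B, E}, B→{S, B, E, G}, E→{E}; now {S, A, B, E, G}.
Read 'a': S→{B}, A→{A, B, E}, B→{S, B, E, G}, E→{E}, G→{D, F}; now {S, A, B, D, E, F, G}.
State C is not in {S, A, B, D, E, F, G}.

No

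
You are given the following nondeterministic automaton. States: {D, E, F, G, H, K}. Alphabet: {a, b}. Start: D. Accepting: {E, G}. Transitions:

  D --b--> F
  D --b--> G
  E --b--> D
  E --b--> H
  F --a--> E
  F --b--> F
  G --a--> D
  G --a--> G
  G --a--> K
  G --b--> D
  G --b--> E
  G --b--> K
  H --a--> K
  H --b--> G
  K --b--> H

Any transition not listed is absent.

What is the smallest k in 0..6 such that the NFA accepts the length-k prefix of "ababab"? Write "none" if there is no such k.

Start in {D}.
Read 'a': {D} → ∅.
The set is empty and remains empty for the remaining 5 symbols.
No reachable set along the way intersects F.

none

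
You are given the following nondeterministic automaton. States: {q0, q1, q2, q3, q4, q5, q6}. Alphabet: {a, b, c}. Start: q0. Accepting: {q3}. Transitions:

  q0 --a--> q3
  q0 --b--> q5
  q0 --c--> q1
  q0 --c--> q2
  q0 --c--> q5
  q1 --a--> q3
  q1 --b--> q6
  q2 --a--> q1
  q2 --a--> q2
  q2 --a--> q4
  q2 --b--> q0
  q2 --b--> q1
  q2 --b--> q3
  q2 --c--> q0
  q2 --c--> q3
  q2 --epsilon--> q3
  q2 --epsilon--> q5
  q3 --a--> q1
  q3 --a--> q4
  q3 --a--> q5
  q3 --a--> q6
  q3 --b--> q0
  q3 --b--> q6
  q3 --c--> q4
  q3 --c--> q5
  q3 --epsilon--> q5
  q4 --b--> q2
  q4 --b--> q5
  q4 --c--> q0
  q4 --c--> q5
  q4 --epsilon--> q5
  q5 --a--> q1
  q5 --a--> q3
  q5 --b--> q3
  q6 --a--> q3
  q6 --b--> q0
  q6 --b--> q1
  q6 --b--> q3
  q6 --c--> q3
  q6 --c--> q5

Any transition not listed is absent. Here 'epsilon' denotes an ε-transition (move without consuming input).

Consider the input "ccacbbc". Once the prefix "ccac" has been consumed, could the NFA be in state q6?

No

Start in {q0}.
Read 'c': q0→{q1, q2, q5}; union {q1, q2, q5}; ε-closure = {q1, q2, q3, q5}.
Read 'c': q1→∅, q2→{q0, q3}, q3→{q4, q5}, q5→∅; now {q0, q3, q4, q5}.
Read 'a': q0→{q3}, q3→{q1, q4, q5, q6}, q4→∅, q5→{q1, q3}; now {q1, q3, q4, q5, q6}.
Read 'c': q1→∅, q3→{q4, q5}, q4→{q0, q5}, q5→∅, q6→{q3, q5}; now {q0, q3, q4, q5}.
State q6 is not in {q0, q3, q4, q5}.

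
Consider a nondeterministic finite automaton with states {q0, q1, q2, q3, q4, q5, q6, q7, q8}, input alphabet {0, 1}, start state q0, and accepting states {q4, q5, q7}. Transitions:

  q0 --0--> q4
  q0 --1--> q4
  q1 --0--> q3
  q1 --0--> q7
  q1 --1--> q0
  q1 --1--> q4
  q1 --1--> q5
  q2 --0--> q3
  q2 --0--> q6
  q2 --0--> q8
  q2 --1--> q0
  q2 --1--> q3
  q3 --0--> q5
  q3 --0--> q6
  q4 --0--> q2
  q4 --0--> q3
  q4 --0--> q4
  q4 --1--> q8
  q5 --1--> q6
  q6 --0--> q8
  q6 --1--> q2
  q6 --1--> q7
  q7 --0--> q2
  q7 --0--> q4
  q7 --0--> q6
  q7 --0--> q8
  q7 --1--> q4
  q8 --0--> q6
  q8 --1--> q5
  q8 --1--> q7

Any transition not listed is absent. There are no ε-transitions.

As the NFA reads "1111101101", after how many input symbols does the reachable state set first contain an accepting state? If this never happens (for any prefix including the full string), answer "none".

1

Start in {q0}.
Read '1': q0→{q4}; now {q4}.
None of the earlier sets intersect F, but {q4} does.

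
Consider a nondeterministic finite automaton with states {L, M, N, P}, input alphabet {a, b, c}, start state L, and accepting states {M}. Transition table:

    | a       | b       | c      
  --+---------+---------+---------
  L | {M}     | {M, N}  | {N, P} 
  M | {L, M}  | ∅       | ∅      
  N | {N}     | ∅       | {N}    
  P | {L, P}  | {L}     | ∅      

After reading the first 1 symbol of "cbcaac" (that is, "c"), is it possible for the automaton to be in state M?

Start in {L}.
Read 'c': L→{N, P}; now {N, P}.
State M is not in {N, P}.

No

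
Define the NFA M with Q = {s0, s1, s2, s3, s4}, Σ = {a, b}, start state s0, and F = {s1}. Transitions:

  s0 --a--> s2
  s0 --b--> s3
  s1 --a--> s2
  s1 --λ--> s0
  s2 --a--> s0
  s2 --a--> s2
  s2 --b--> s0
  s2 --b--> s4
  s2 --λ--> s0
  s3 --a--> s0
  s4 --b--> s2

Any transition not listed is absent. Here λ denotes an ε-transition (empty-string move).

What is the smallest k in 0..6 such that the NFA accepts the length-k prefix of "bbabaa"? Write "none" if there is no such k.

Start in {s0}.
Read 'b': s0→{s3}; now {s3}.
Read 'b': s3→∅; now ∅.
The set is empty and remains empty for the remaining 4 symbols.
No reachable set along the way intersects F.

none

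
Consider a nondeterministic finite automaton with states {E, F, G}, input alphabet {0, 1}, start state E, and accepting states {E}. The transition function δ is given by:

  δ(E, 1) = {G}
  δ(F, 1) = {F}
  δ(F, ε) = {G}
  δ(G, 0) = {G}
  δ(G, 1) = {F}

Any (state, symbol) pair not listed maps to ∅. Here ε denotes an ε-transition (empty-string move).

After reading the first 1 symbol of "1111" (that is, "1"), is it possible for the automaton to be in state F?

No

Start in {E}.
Read '1': E→{G}; now {G}.
State F is not in {G}.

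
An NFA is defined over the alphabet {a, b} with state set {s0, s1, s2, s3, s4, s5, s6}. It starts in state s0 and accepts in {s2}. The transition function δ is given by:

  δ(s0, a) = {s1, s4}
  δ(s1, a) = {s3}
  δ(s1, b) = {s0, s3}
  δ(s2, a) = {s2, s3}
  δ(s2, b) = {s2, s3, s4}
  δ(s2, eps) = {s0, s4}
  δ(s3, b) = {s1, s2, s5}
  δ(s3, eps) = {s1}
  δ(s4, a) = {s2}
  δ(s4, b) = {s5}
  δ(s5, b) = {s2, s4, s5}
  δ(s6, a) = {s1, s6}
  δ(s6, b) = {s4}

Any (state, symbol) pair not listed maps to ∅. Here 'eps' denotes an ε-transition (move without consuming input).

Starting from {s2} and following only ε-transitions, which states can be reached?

{s0, s2, s4}

Begin with {s2}.
ε-move s2 → s0; add s0.
ε-move s2 → s4; add s4.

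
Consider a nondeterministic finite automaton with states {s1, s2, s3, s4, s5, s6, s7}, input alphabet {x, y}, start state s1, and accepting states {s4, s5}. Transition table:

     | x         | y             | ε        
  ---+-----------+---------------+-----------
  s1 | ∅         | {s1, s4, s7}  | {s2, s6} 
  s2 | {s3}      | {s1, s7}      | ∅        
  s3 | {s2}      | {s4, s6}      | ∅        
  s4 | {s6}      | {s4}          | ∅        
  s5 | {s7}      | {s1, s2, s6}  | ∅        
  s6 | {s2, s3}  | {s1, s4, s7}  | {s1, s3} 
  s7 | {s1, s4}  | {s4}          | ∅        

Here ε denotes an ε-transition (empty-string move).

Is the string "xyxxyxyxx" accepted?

Start: ε-closure({s1}) = {s1, s2, s3, s6}.
Read 'x': {s1, s2, s3, s6} → {s2, s3}.
Read 'y': {s2, s3} → {s1, s2, s3, s4, s6, s7}.
Read 'x': {s1, s2, s3, s4, s6, s7} → {s1, s2, s3, s4, s6}.
Read 'x': {s1, s2, s3, s4, s6} → {s1, s2, s3, s6}.
Read 'y': {s1, s2, s3, s6} → {s1, s2, s3, s4, s6, s7}.
Read 'x': {s1, s2, s3, s4, s6, s7} → {s1, s2, s3, s4, s6}.
Read 'y': {s1, s2, s3, s4, s6} → {s1, s2, s3, s4, s6, s7}.
Read 'x': {s1, s2, s3, s4, s6, s7} → {s1, s2, s3, s4, s6}.
Read 'x': {s1, s2, s3, s4, s6} → {s1, s2, s3, s6}.
The final set {s1, s2, s3, s6} contains no accepting state.

No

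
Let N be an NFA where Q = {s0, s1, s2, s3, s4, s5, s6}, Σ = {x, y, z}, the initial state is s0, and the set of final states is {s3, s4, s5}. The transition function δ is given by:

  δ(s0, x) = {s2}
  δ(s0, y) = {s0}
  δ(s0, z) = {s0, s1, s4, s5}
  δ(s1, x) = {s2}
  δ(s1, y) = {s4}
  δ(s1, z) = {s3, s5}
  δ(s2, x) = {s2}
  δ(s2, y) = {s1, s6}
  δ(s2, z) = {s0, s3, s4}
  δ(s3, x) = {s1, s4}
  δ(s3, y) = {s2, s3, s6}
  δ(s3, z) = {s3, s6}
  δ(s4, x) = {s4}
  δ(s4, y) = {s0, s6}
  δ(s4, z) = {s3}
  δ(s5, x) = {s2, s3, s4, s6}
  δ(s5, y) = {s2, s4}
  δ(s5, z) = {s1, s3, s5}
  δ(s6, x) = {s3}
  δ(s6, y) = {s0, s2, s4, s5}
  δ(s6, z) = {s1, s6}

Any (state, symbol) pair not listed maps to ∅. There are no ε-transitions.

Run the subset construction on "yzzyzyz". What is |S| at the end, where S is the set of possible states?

6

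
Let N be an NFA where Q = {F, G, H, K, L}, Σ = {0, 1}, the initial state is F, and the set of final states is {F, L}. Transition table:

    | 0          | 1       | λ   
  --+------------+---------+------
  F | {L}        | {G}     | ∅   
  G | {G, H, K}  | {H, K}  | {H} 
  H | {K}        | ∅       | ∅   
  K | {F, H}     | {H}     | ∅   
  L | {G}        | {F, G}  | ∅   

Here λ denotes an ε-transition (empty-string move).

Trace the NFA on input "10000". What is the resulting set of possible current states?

{F, G, H, K, L}

Start in {F}.
Read '1': F→{G}; union {G}; ε-closure = {G, H}.
Read '0': G→{G, H, K}, H→{K}; now {G, H, K}.
Read '0': G→{G, H, K}, H→{K}, K→{F, H}; now {F, G, H, K}.
Read '0': F→{L}, G→{G, H, K}, H→{K}, K→{F, H}; now {F, G, H, K, L}.
Read '0': F→{L}, G→{G, H, K}, H→{K}, K→{F, H}, L→{G}; now {F, G, H, K, L}.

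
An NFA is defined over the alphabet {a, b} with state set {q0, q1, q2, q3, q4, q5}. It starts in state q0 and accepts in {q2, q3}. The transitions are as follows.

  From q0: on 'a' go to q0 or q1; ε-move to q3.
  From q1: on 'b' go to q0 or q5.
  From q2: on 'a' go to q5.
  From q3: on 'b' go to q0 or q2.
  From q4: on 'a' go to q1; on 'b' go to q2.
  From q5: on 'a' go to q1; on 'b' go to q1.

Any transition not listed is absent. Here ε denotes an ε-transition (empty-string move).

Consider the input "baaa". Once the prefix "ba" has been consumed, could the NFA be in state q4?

No

Start: ε-closure({q0}) = {q0, q3}.
Read 'b': {q0, q3} → {q0, q2, q3}.
Read 'a': {q0, q2, q3} → {q0, q1, q3, q5}.
State q4 is not in {q0, q1, q3, q5}.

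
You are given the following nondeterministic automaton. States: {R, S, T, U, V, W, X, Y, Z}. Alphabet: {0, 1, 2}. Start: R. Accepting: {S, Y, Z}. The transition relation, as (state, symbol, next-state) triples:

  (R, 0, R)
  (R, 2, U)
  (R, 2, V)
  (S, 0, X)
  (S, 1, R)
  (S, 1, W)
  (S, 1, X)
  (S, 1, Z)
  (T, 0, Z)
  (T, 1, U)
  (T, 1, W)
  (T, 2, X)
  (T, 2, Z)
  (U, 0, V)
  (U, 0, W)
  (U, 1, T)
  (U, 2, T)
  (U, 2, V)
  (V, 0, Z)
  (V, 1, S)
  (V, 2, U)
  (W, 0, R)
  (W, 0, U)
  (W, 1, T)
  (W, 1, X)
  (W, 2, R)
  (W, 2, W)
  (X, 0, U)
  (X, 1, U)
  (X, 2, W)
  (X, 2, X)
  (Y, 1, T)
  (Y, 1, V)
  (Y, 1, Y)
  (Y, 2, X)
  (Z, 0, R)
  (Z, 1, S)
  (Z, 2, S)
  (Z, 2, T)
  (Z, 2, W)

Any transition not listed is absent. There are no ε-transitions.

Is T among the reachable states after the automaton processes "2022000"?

Start in {R}.
Read '2': R→{U, V}; now {U, V}.
Read '0': U→{V, W}, V→{Z}; now {V, W, Z}.
Read '2': V→{U}, W→{R, W}, Z→{S, T, W}; now {R, S, T, U, W}.
Read '2': R→{U, V}, S→∅, T→{X, Z}, U→{T, V}, W→{R, W}; now {R, T, U, V, W, X, Z}.
Read '0': R→{R}, T→{Z}, U→{V, W}, V→{Z}, W→{R, U}, X→{U}, Z→{R}; now {R, U, V, W, Z}.
Read '0': R→{R}, U→{V, W}, V→{Z}, W→{R, U}, Z→{R}; now {R, U, V, W, Z}.
Read '0': R→{R}, U→{V, W}, V→{Z}, W→{R, U}, Z→{R}; now {R, U, V, W, Z}.
State T is not in {R, U, V, W, Z}.

No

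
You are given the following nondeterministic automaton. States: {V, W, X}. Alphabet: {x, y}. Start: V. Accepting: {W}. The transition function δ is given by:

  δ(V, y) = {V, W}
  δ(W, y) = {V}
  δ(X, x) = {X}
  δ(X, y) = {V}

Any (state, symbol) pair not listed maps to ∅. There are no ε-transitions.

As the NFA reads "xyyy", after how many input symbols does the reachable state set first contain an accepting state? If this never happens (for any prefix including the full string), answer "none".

Start in {V}.
Read 'x': V→∅; now ∅.
The set is empty and remains empty for the remaining 3 symbols.
No reachable set along the way intersects F.

none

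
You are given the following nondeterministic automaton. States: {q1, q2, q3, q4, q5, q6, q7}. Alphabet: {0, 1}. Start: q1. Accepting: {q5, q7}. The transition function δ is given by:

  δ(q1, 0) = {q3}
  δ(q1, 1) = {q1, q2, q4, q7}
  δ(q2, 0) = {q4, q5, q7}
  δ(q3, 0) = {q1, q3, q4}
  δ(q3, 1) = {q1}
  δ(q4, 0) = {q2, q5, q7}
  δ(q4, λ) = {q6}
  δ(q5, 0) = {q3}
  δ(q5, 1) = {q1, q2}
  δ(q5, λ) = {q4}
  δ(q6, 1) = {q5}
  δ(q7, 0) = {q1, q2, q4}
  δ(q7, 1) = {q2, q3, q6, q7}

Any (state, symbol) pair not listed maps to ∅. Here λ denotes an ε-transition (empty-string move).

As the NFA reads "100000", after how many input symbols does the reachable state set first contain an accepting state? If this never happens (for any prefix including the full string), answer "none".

1

Start in {q1}.
Read '1': q1→{q1, q2, q4, q7}; union {q1, q2, q4, q7}; ε-closure = {q1, q2, q4, q6, q7}.
None of the earlier sets intersect F, but {q1, q2, q4, q6, q7} does.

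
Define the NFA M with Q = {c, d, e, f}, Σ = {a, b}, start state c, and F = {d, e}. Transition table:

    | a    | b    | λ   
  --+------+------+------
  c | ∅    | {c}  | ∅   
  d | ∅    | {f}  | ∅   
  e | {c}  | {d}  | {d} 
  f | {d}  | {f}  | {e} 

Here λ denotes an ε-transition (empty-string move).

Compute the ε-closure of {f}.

{d, e, f}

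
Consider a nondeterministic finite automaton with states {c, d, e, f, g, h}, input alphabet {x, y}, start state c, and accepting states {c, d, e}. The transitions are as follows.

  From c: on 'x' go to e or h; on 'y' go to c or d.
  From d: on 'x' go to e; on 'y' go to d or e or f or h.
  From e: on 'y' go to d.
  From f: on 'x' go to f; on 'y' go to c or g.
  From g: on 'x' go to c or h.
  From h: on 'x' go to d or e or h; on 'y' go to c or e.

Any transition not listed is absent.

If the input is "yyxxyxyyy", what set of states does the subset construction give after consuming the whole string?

{c, d, e, f, g, h}

Start in {c}.
Read 'y': c→{c, d}; now {c, d}.
Read 'y': c→{c, d}, d→{d, e, f, h}; now {c, d, e, f, h}.
Read 'x': c→{e, h}, d→{e}, e→∅, f→{f}, h→{d, e, h}; now {d, e, f, h}.
Read 'x': d→{e}, e→∅, f→{f}, h→{d, e, h}; now {d, e, f, h}.
Read 'y': d→{d, e, f, h}, e→{d}, f→{c, g}, h→{c, e}; now {c, d, e, f, g, h}.
Read 'x': c→{e, h}, d→{e}, e→∅, f→{f}, g→{c, h}, h→{d, e, h}; now {c, d, e, f, h}.
Read 'y': c→{c, d}, d→{d, e, f, h}, e→{d}, f→{c, g}, h→{c, e}; now {c, d, e, f, g, h}.
Read 'y': c→{c, d}, d→{d, e, f, h}, e→{d}, f→{c, g}, g→∅, h→{c, e}; now {c, d, e, f, g, h}.
Read 'y': c→{c, d}, d→{d, e, f, h}, e→{d}, f→{c, g}, g→∅, h→{c, e}; now {c, d, e, f, g, h}.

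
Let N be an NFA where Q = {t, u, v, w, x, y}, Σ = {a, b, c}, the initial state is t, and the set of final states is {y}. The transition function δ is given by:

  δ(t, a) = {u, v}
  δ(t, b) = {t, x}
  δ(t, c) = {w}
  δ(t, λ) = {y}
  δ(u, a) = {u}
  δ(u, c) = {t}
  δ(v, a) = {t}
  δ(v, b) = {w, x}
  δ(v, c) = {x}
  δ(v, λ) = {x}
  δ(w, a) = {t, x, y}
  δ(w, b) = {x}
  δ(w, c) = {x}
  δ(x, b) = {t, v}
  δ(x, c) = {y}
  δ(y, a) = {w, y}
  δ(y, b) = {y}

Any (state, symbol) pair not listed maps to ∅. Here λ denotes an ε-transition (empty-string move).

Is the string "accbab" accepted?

Start: ε-closure({t}) = {t, y}.
Read 'a': t→{u, v}, y→{w, y}; union {u, v, w, y}; ε-closure = {u, v, w, x, y}.
Read 'c': u→{t}, v→{x}, w→{x}, x→{y}, y→∅; now {t, x, y}.
Read 'c': t→{w}, x→{y}, y→∅; now {w, y}.
Read 'b': w→{x}, y→{y}; now {x, y}.
Read 'a': x→∅, y→{w, y}; now {w, y}.
Read 'b': w→{x}, y→{y}; now {x, y}.
The final set {x, y} contains the accepting state y.

Yes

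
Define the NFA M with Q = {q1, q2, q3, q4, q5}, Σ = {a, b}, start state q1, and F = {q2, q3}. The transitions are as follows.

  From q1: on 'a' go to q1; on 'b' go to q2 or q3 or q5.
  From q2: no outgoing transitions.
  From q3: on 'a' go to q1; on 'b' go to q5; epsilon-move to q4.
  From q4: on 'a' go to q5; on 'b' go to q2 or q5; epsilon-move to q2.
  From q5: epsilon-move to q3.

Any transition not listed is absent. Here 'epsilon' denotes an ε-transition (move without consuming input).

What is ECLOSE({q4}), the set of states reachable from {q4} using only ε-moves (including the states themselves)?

{q2, q4}

Begin with {q4}.
ε-move q4 → q2; add q2.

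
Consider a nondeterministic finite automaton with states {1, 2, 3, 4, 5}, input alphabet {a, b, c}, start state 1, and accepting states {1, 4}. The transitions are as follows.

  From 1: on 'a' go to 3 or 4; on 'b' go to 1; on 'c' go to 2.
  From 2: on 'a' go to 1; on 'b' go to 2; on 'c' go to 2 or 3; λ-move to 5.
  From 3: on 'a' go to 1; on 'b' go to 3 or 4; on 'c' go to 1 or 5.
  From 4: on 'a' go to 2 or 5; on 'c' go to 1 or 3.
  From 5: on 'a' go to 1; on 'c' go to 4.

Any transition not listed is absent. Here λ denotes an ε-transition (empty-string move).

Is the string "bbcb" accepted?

No

Start in {1}.
Read 'b': 1→{1}; now {1}.
Read 'b': 1→{1}; now {1}.
Read 'c': 1→{2}; union {2}; ε-closure = {2, 5}.
Read 'b': 2→{2}, 5→∅; union {2}; ε-closure = {2, 5}.
The final set {2, 5} contains no accepting state.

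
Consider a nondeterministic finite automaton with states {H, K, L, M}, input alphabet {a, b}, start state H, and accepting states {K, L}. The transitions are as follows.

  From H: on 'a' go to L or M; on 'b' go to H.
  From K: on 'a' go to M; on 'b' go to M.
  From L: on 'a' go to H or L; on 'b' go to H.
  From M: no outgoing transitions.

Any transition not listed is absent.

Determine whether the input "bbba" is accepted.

Yes

Start in {H}.
Read 'b': {H} → {H}.
Read 'b': {H} → {H}.
Read 'b': {H} → {H}.
Read 'a': {H} → {L, M}.
The final set {L, M} contains the accepting state L.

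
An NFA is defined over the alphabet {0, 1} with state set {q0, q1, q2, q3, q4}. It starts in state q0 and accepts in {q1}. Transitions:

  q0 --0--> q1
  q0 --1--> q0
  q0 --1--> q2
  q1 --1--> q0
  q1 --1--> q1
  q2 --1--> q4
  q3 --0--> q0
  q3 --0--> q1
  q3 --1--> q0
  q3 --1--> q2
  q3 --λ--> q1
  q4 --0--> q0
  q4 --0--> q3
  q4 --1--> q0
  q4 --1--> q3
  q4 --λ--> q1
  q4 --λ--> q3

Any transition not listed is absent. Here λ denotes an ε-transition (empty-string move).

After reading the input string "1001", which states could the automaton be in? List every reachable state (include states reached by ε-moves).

∅

Start in {q0}.
Read '1': q0→{q0, q2}; now {q0, q2}.
Read '0': q0→{q1}, q2→∅; now {q1}.
Read '0': q1→∅; now ∅.
The set is empty and remains empty for the remaining 1 symbol.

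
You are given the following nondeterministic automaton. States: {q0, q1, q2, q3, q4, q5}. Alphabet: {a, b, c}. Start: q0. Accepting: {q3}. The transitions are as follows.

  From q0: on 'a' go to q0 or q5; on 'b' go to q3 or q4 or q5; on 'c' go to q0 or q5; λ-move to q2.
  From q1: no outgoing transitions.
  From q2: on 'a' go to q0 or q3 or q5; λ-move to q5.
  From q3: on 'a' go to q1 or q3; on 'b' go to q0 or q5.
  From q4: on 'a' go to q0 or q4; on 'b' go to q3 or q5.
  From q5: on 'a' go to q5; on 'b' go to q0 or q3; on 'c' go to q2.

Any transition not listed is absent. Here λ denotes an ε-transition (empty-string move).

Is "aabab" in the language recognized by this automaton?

Yes

Start: ε-closure({q0}) = {q0, q2, q5}.
Read 'a': {q0, q2, q5} → {q0, q2, q3, q5}.
Read 'a': {q0, q2, q3, q5} → {q0, q1, q2, q3, q5}.
Read 'b': {q0, q1, q2, q3, q5} → {q0, q2, q3, q4, q5}.
Read 'a': {q0, q2, q3, q4, q5} → {q0, q1, q2, q3, q4, q5}.
Read 'b': {q0, q1, q2, q3, q4, q5} → {q0, q2, q3, q4, q5}.
The final set {q0, q2, q3, q4, q5} contains the accepting state q3.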